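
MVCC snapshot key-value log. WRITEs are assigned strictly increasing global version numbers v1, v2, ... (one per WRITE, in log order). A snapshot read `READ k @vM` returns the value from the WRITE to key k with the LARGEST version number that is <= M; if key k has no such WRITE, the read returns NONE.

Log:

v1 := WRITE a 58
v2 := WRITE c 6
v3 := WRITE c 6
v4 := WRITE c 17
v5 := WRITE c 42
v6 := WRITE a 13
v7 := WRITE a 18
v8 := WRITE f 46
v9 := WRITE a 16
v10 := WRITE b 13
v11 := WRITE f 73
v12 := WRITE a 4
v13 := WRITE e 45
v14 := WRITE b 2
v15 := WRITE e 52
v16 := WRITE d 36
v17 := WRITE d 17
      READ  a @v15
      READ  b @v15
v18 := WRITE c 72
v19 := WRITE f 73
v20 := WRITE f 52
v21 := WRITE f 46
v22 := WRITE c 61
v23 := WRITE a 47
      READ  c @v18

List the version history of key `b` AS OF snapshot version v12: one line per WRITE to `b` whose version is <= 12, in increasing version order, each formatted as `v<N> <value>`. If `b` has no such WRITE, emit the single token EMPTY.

Answer: v10 13

Derivation:
Scan writes for key=b with version <= 12:
  v1 WRITE a 58 -> skip
  v2 WRITE c 6 -> skip
  v3 WRITE c 6 -> skip
  v4 WRITE c 17 -> skip
  v5 WRITE c 42 -> skip
  v6 WRITE a 13 -> skip
  v7 WRITE a 18 -> skip
  v8 WRITE f 46 -> skip
  v9 WRITE a 16 -> skip
  v10 WRITE b 13 -> keep
  v11 WRITE f 73 -> skip
  v12 WRITE a 4 -> skip
  v13 WRITE e 45 -> skip
  v14 WRITE b 2 -> drop (> snap)
  v15 WRITE e 52 -> skip
  v16 WRITE d 36 -> skip
  v17 WRITE d 17 -> skip
  v18 WRITE c 72 -> skip
  v19 WRITE f 73 -> skip
  v20 WRITE f 52 -> skip
  v21 WRITE f 46 -> skip
  v22 WRITE c 61 -> skip
  v23 WRITE a 47 -> skip
Collected: [(10, 13)]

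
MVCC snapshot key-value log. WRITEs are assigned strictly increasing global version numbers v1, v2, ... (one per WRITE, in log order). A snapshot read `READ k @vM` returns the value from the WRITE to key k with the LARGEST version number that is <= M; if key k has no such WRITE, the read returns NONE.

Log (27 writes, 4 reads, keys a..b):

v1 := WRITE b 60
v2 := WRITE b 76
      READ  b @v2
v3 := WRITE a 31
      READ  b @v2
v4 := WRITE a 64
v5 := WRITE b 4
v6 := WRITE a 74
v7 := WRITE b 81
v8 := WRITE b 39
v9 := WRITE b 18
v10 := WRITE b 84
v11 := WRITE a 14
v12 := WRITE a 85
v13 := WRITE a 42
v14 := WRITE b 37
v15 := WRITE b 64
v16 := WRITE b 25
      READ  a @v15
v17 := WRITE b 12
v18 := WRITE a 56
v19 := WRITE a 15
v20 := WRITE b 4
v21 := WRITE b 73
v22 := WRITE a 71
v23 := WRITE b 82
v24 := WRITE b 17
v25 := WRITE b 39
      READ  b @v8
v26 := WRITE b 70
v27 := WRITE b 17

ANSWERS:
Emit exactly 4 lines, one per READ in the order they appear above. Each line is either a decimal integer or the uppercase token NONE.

Answer: 76
76
42
39

Derivation:
v1: WRITE b=60  (b history now [(1, 60)])
v2: WRITE b=76  (b history now [(1, 60), (2, 76)])
READ b @v2: history=[(1, 60), (2, 76)] -> pick v2 -> 76
v3: WRITE a=31  (a history now [(3, 31)])
READ b @v2: history=[(1, 60), (2, 76)] -> pick v2 -> 76
v4: WRITE a=64  (a history now [(3, 31), (4, 64)])
v5: WRITE b=4  (b history now [(1, 60), (2, 76), (5, 4)])
v6: WRITE a=74  (a history now [(3, 31), (4, 64), (6, 74)])
v7: WRITE b=81  (b history now [(1, 60), (2, 76), (5, 4), (7, 81)])
v8: WRITE b=39  (b history now [(1, 60), (2, 76), (5, 4), (7, 81), (8, 39)])
v9: WRITE b=18  (b history now [(1, 60), (2, 76), (5, 4), (7, 81), (8, 39), (9, 18)])
v10: WRITE b=84  (b history now [(1, 60), (2, 76), (5, 4), (7, 81), (8, 39), (9, 18), (10, 84)])
v11: WRITE a=14  (a history now [(3, 31), (4, 64), (6, 74), (11, 14)])
v12: WRITE a=85  (a history now [(3, 31), (4, 64), (6, 74), (11, 14), (12, 85)])
v13: WRITE a=42  (a history now [(3, 31), (4, 64), (6, 74), (11, 14), (12, 85), (13, 42)])
v14: WRITE b=37  (b history now [(1, 60), (2, 76), (5, 4), (7, 81), (8, 39), (9, 18), (10, 84), (14, 37)])
v15: WRITE b=64  (b history now [(1, 60), (2, 76), (5, 4), (7, 81), (8, 39), (9, 18), (10, 84), (14, 37), (15, 64)])
v16: WRITE b=25  (b history now [(1, 60), (2, 76), (5, 4), (7, 81), (8, 39), (9, 18), (10, 84), (14, 37), (15, 64), (16, 25)])
READ a @v15: history=[(3, 31), (4, 64), (6, 74), (11, 14), (12, 85), (13, 42)] -> pick v13 -> 42
v17: WRITE b=12  (b history now [(1, 60), (2, 76), (5, 4), (7, 81), (8, 39), (9, 18), (10, 84), (14, 37), (15, 64), (16, 25), (17, 12)])
v18: WRITE a=56  (a history now [(3, 31), (4, 64), (6, 74), (11, 14), (12, 85), (13, 42), (18, 56)])
v19: WRITE a=15  (a history now [(3, 31), (4, 64), (6, 74), (11, 14), (12, 85), (13, 42), (18, 56), (19, 15)])
v20: WRITE b=4  (b history now [(1, 60), (2, 76), (5, 4), (7, 81), (8, 39), (9, 18), (10, 84), (14, 37), (15, 64), (16, 25), (17, 12), (20, 4)])
v21: WRITE b=73  (b history now [(1, 60), (2, 76), (5, 4), (7, 81), (8, 39), (9, 18), (10, 84), (14, 37), (15, 64), (16, 25), (17, 12), (20, 4), (21, 73)])
v22: WRITE a=71  (a history now [(3, 31), (4, 64), (6, 74), (11, 14), (12, 85), (13, 42), (18, 56), (19, 15), (22, 71)])
v23: WRITE b=82  (b history now [(1, 60), (2, 76), (5, 4), (7, 81), (8, 39), (9, 18), (10, 84), (14, 37), (15, 64), (16, 25), (17, 12), (20, 4), (21, 73), (23, 82)])
v24: WRITE b=17  (b history now [(1, 60), (2, 76), (5, 4), (7, 81), (8, 39), (9, 18), (10, 84), (14, 37), (15, 64), (16, 25), (17, 12), (20, 4), (21, 73), (23, 82), (24, 17)])
v25: WRITE b=39  (b history now [(1, 60), (2, 76), (5, 4), (7, 81), (8, 39), (9, 18), (10, 84), (14, 37), (15, 64), (16, 25), (17, 12), (20, 4), (21, 73), (23, 82), (24, 17), (25, 39)])
READ b @v8: history=[(1, 60), (2, 76), (5, 4), (7, 81), (8, 39), (9, 18), (10, 84), (14, 37), (15, 64), (16, 25), (17, 12), (20, 4), (21, 73), (23, 82), (24, 17), (25, 39)] -> pick v8 -> 39
v26: WRITE b=70  (b history now [(1, 60), (2, 76), (5, 4), (7, 81), (8, 39), (9, 18), (10, 84), (14, 37), (15, 64), (16, 25), (17, 12), (20, 4), (21, 73), (23, 82), (24, 17), (25, 39), (26, 70)])
v27: WRITE b=17  (b history now [(1, 60), (2, 76), (5, 4), (7, 81), (8, 39), (9, 18), (10, 84), (14, 37), (15, 64), (16, 25), (17, 12), (20, 4), (21, 73), (23, 82), (24, 17), (25, 39), (26, 70), (27, 17)])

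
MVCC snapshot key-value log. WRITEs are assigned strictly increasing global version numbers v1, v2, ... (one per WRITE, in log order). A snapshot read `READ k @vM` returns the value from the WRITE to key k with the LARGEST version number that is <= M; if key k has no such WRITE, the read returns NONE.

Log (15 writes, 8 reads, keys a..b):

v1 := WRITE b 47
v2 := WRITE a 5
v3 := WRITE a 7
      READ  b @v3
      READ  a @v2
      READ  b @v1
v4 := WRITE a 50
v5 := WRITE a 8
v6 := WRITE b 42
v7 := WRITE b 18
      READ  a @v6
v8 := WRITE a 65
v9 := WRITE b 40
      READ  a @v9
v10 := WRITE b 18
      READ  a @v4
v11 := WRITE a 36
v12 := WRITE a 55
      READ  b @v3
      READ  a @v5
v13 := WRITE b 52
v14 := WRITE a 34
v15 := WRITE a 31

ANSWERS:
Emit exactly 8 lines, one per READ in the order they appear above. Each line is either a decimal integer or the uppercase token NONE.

Answer: 47
5
47
8
65
50
47
8

Derivation:
v1: WRITE b=47  (b history now [(1, 47)])
v2: WRITE a=5  (a history now [(2, 5)])
v3: WRITE a=7  (a history now [(2, 5), (3, 7)])
READ b @v3: history=[(1, 47)] -> pick v1 -> 47
READ a @v2: history=[(2, 5), (3, 7)] -> pick v2 -> 5
READ b @v1: history=[(1, 47)] -> pick v1 -> 47
v4: WRITE a=50  (a history now [(2, 5), (3, 7), (4, 50)])
v5: WRITE a=8  (a history now [(2, 5), (3, 7), (4, 50), (5, 8)])
v6: WRITE b=42  (b history now [(1, 47), (6, 42)])
v7: WRITE b=18  (b history now [(1, 47), (6, 42), (7, 18)])
READ a @v6: history=[(2, 5), (3, 7), (4, 50), (5, 8)] -> pick v5 -> 8
v8: WRITE a=65  (a history now [(2, 5), (3, 7), (4, 50), (5, 8), (8, 65)])
v9: WRITE b=40  (b history now [(1, 47), (6, 42), (7, 18), (9, 40)])
READ a @v9: history=[(2, 5), (3, 7), (4, 50), (5, 8), (8, 65)] -> pick v8 -> 65
v10: WRITE b=18  (b history now [(1, 47), (6, 42), (7, 18), (9, 40), (10, 18)])
READ a @v4: history=[(2, 5), (3, 7), (4, 50), (5, 8), (8, 65)] -> pick v4 -> 50
v11: WRITE a=36  (a history now [(2, 5), (3, 7), (4, 50), (5, 8), (8, 65), (11, 36)])
v12: WRITE a=55  (a history now [(2, 5), (3, 7), (4, 50), (5, 8), (8, 65), (11, 36), (12, 55)])
READ b @v3: history=[(1, 47), (6, 42), (7, 18), (9, 40), (10, 18)] -> pick v1 -> 47
READ a @v5: history=[(2, 5), (3, 7), (4, 50), (5, 8), (8, 65), (11, 36), (12, 55)] -> pick v5 -> 8
v13: WRITE b=52  (b history now [(1, 47), (6, 42), (7, 18), (9, 40), (10, 18), (13, 52)])
v14: WRITE a=34  (a history now [(2, 5), (3, 7), (4, 50), (5, 8), (8, 65), (11, 36), (12, 55), (14, 34)])
v15: WRITE a=31  (a history now [(2, 5), (3, 7), (4, 50), (5, 8), (8, 65), (11, 36), (12, 55), (14, 34), (15, 31)])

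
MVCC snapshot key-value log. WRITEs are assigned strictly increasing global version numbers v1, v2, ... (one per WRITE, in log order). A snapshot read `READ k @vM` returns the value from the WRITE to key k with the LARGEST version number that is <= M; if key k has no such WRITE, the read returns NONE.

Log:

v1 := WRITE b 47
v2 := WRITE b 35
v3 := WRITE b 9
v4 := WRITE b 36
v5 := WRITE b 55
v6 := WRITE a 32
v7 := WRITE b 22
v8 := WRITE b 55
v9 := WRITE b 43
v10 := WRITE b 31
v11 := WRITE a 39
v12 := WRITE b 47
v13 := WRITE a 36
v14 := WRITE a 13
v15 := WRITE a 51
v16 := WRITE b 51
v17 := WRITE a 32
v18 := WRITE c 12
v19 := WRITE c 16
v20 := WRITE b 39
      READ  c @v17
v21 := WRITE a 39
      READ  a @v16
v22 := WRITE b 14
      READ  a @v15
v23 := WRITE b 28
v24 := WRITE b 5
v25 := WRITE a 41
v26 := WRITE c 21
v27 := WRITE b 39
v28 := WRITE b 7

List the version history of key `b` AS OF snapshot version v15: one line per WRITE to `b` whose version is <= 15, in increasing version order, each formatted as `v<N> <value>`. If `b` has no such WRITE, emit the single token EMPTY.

Answer: v1 47
v2 35
v3 9
v4 36
v5 55
v7 22
v8 55
v9 43
v10 31
v12 47

Derivation:
Scan writes for key=b with version <= 15:
  v1 WRITE b 47 -> keep
  v2 WRITE b 35 -> keep
  v3 WRITE b 9 -> keep
  v4 WRITE b 36 -> keep
  v5 WRITE b 55 -> keep
  v6 WRITE a 32 -> skip
  v7 WRITE b 22 -> keep
  v8 WRITE b 55 -> keep
  v9 WRITE b 43 -> keep
  v10 WRITE b 31 -> keep
  v11 WRITE a 39 -> skip
  v12 WRITE b 47 -> keep
  v13 WRITE a 36 -> skip
  v14 WRITE a 13 -> skip
  v15 WRITE a 51 -> skip
  v16 WRITE b 51 -> drop (> snap)
  v17 WRITE a 32 -> skip
  v18 WRITE c 12 -> skip
  v19 WRITE c 16 -> skip
  v20 WRITE b 39 -> drop (> snap)
  v21 WRITE a 39 -> skip
  v22 WRITE b 14 -> drop (> snap)
  v23 WRITE b 28 -> drop (> snap)
  v24 WRITE b 5 -> drop (> snap)
  v25 WRITE a 41 -> skip
  v26 WRITE c 21 -> skip
  v27 WRITE b 39 -> drop (> snap)
  v28 WRITE b 7 -> drop (> snap)
Collected: [(1, 47), (2, 35), (3, 9), (4, 36), (5, 55), (7, 22), (8, 55), (9, 43), (10, 31), (12, 47)]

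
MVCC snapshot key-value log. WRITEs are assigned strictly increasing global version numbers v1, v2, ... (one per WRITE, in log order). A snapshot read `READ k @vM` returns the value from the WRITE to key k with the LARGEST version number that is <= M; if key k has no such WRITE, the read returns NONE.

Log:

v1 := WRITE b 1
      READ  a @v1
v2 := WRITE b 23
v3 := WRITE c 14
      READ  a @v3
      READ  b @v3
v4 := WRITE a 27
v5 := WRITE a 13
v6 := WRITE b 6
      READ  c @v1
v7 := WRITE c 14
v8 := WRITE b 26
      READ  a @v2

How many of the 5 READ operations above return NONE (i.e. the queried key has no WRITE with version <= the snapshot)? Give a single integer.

v1: WRITE b=1  (b history now [(1, 1)])
READ a @v1: history=[] -> no version <= 1 -> NONE
v2: WRITE b=23  (b history now [(1, 1), (2, 23)])
v3: WRITE c=14  (c history now [(3, 14)])
READ a @v3: history=[] -> no version <= 3 -> NONE
READ b @v3: history=[(1, 1), (2, 23)] -> pick v2 -> 23
v4: WRITE a=27  (a history now [(4, 27)])
v5: WRITE a=13  (a history now [(4, 27), (5, 13)])
v6: WRITE b=6  (b history now [(1, 1), (2, 23), (6, 6)])
READ c @v1: history=[(3, 14)] -> no version <= 1 -> NONE
v7: WRITE c=14  (c history now [(3, 14), (7, 14)])
v8: WRITE b=26  (b history now [(1, 1), (2, 23), (6, 6), (8, 26)])
READ a @v2: history=[(4, 27), (5, 13)] -> no version <= 2 -> NONE
Read results in order: ['NONE', 'NONE', '23', 'NONE', 'NONE']
NONE count = 4

Answer: 4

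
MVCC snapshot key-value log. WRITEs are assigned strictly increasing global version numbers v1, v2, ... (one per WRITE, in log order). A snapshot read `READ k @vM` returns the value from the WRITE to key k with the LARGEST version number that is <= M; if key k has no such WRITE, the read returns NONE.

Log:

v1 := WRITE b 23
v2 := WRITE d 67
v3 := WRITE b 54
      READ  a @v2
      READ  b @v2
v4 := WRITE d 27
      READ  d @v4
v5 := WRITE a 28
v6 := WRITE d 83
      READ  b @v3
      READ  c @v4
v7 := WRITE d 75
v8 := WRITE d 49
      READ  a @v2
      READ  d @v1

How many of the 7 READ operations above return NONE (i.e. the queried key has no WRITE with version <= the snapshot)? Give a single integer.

Answer: 4

Derivation:
v1: WRITE b=23  (b history now [(1, 23)])
v2: WRITE d=67  (d history now [(2, 67)])
v3: WRITE b=54  (b history now [(1, 23), (3, 54)])
READ a @v2: history=[] -> no version <= 2 -> NONE
READ b @v2: history=[(1, 23), (3, 54)] -> pick v1 -> 23
v4: WRITE d=27  (d history now [(2, 67), (4, 27)])
READ d @v4: history=[(2, 67), (4, 27)] -> pick v4 -> 27
v5: WRITE a=28  (a history now [(5, 28)])
v6: WRITE d=83  (d history now [(2, 67), (4, 27), (6, 83)])
READ b @v3: history=[(1, 23), (3, 54)] -> pick v3 -> 54
READ c @v4: history=[] -> no version <= 4 -> NONE
v7: WRITE d=75  (d history now [(2, 67), (4, 27), (6, 83), (7, 75)])
v8: WRITE d=49  (d history now [(2, 67), (4, 27), (6, 83), (7, 75), (8, 49)])
READ a @v2: history=[(5, 28)] -> no version <= 2 -> NONE
READ d @v1: history=[(2, 67), (4, 27), (6, 83), (7, 75), (8, 49)] -> no version <= 1 -> NONE
Read results in order: ['NONE', '23', '27', '54', 'NONE', 'NONE', 'NONE']
NONE count = 4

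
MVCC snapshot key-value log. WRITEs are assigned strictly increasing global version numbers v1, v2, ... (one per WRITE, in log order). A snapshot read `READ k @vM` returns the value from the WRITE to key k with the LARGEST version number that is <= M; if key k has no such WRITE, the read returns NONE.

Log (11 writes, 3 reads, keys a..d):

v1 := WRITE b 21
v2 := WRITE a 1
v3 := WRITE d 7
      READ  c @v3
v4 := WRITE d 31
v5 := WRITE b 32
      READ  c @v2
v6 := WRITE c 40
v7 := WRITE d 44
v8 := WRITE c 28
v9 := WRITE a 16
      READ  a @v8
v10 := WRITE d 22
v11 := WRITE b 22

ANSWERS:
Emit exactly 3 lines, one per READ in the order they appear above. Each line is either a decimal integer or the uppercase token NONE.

Answer: NONE
NONE
1

Derivation:
v1: WRITE b=21  (b history now [(1, 21)])
v2: WRITE a=1  (a history now [(2, 1)])
v3: WRITE d=7  (d history now [(3, 7)])
READ c @v3: history=[] -> no version <= 3 -> NONE
v4: WRITE d=31  (d history now [(3, 7), (4, 31)])
v5: WRITE b=32  (b history now [(1, 21), (5, 32)])
READ c @v2: history=[] -> no version <= 2 -> NONE
v6: WRITE c=40  (c history now [(6, 40)])
v7: WRITE d=44  (d history now [(3, 7), (4, 31), (7, 44)])
v8: WRITE c=28  (c history now [(6, 40), (8, 28)])
v9: WRITE a=16  (a history now [(2, 1), (9, 16)])
READ a @v8: history=[(2, 1), (9, 16)] -> pick v2 -> 1
v10: WRITE d=22  (d history now [(3, 7), (4, 31), (7, 44), (10, 22)])
v11: WRITE b=22  (b history now [(1, 21), (5, 32), (11, 22)])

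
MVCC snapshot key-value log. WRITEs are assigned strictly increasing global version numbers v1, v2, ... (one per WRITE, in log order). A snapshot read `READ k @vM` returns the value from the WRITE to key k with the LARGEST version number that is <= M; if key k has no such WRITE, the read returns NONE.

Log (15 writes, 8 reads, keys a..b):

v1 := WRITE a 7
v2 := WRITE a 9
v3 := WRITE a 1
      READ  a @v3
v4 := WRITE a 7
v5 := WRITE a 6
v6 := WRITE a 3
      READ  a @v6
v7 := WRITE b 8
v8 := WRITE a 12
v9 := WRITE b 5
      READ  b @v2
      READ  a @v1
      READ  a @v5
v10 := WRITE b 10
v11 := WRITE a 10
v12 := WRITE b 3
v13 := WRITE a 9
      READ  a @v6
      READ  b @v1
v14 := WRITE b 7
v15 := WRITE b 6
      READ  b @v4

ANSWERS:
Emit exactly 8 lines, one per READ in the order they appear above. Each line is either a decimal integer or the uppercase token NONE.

Answer: 1
3
NONE
7
6
3
NONE
NONE

Derivation:
v1: WRITE a=7  (a history now [(1, 7)])
v2: WRITE a=9  (a history now [(1, 7), (2, 9)])
v3: WRITE a=1  (a history now [(1, 7), (2, 9), (3, 1)])
READ a @v3: history=[(1, 7), (2, 9), (3, 1)] -> pick v3 -> 1
v4: WRITE a=7  (a history now [(1, 7), (2, 9), (3, 1), (4, 7)])
v5: WRITE a=6  (a history now [(1, 7), (2, 9), (3, 1), (4, 7), (5, 6)])
v6: WRITE a=3  (a history now [(1, 7), (2, 9), (3, 1), (4, 7), (5, 6), (6, 3)])
READ a @v6: history=[(1, 7), (2, 9), (3, 1), (4, 7), (5, 6), (6, 3)] -> pick v6 -> 3
v7: WRITE b=8  (b history now [(7, 8)])
v8: WRITE a=12  (a history now [(1, 7), (2, 9), (3, 1), (4, 7), (5, 6), (6, 3), (8, 12)])
v9: WRITE b=5  (b history now [(7, 8), (9, 5)])
READ b @v2: history=[(7, 8), (9, 5)] -> no version <= 2 -> NONE
READ a @v1: history=[(1, 7), (2, 9), (3, 1), (4, 7), (5, 6), (6, 3), (8, 12)] -> pick v1 -> 7
READ a @v5: history=[(1, 7), (2, 9), (3, 1), (4, 7), (5, 6), (6, 3), (8, 12)] -> pick v5 -> 6
v10: WRITE b=10  (b history now [(7, 8), (9, 5), (10, 10)])
v11: WRITE a=10  (a history now [(1, 7), (2, 9), (3, 1), (4, 7), (5, 6), (6, 3), (8, 12), (11, 10)])
v12: WRITE b=3  (b history now [(7, 8), (9, 5), (10, 10), (12, 3)])
v13: WRITE a=9  (a history now [(1, 7), (2, 9), (3, 1), (4, 7), (5, 6), (6, 3), (8, 12), (11, 10), (13, 9)])
READ a @v6: history=[(1, 7), (2, 9), (3, 1), (4, 7), (5, 6), (6, 3), (8, 12), (11, 10), (13, 9)] -> pick v6 -> 3
READ b @v1: history=[(7, 8), (9, 5), (10, 10), (12, 3)] -> no version <= 1 -> NONE
v14: WRITE b=7  (b history now [(7, 8), (9, 5), (10, 10), (12, 3), (14, 7)])
v15: WRITE b=6  (b history now [(7, 8), (9, 5), (10, 10), (12, 3), (14, 7), (15, 6)])
READ b @v4: history=[(7, 8), (9, 5), (10, 10), (12, 3), (14, 7), (15, 6)] -> no version <= 4 -> NONE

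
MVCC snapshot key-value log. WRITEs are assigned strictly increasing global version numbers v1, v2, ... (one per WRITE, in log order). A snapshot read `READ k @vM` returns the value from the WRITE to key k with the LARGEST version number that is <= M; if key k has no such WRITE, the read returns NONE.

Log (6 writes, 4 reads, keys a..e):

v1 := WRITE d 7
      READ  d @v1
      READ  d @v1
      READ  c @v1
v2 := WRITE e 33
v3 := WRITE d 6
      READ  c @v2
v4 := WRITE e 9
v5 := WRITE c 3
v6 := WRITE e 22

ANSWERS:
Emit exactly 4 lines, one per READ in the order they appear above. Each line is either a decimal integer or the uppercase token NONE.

Answer: 7
7
NONE
NONE

Derivation:
v1: WRITE d=7  (d history now [(1, 7)])
READ d @v1: history=[(1, 7)] -> pick v1 -> 7
READ d @v1: history=[(1, 7)] -> pick v1 -> 7
READ c @v1: history=[] -> no version <= 1 -> NONE
v2: WRITE e=33  (e history now [(2, 33)])
v3: WRITE d=6  (d history now [(1, 7), (3, 6)])
READ c @v2: history=[] -> no version <= 2 -> NONE
v4: WRITE e=9  (e history now [(2, 33), (4, 9)])
v5: WRITE c=3  (c history now [(5, 3)])
v6: WRITE e=22  (e history now [(2, 33), (4, 9), (6, 22)])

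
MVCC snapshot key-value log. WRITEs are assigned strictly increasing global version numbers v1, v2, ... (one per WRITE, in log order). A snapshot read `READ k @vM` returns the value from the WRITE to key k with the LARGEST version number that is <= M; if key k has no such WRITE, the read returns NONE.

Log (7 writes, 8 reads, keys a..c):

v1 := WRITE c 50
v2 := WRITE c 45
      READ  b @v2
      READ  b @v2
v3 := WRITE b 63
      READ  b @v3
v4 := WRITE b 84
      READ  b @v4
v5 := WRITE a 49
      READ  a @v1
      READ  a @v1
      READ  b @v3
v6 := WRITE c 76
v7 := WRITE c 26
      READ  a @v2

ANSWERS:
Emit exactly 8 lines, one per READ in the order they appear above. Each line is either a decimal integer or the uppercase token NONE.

v1: WRITE c=50  (c history now [(1, 50)])
v2: WRITE c=45  (c history now [(1, 50), (2, 45)])
READ b @v2: history=[] -> no version <= 2 -> NONE
READ b @v2: history=[] -> no version <= 2 -> NONE
v3: WRITE b=63  (b history now [(3, 63)])
READ b @v3: history=[(3, 63)] -> pick v3 -> 63
v4: WRITE b=84  (b history now [(3, 63), (4, 84)])
READ b @v4: history=[(3, 63), (4, 84)] -> pick v4 -> 84
v5: WRITE a=49  (a history now [(5, 49)])
READ a @v1: history=[(5, 49)] -> no version <= 1 -> NONE
READ a @v1: history=[(5, 49)] -> no version <= 1 -> NONE
READ b @v3: history=[(3, 63), (4, 84)] -> pick v3 -> 63
v6: WRITE c=76  (c history now [(1, 50), (2, 45), (6, 76)])
v7: WRITE c=26  (c history now [(1, 50), (2, 45), (6, 76), (7, 26)])
READ a @v2: history=[(5, 49)] -> no version <= 2 -> NONE

Answer: NONE
NONE
63
84
NONE
NONE
63
NONE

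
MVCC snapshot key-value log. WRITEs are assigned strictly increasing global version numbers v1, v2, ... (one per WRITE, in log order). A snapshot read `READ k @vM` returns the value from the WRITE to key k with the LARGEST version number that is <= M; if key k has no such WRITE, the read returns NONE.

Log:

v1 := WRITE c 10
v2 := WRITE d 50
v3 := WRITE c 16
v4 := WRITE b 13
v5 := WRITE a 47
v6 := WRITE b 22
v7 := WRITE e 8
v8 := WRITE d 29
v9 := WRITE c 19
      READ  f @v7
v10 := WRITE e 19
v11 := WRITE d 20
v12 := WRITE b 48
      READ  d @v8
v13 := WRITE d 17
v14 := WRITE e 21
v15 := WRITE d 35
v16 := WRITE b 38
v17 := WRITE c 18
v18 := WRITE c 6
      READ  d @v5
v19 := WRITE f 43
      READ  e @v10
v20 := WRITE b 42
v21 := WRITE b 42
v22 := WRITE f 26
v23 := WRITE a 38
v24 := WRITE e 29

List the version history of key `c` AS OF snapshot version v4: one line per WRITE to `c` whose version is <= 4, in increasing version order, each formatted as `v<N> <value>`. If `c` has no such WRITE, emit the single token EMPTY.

Scan writes for key=c with version <= 4:
  v1 WRITE c 10 -> keep
  v2 WRITE d 50 -> skip
  v3 WRITE c 16 -> keep
  v4 WRITE b 13 -> skip
  v5 WRITE a 47 -> skip
  v6 WRITE b 22 -> skip
  v7 WRITE e 8 -> skip
  v8 WRITE d 29 -> skip
  v9 WRITE c 19 -> drop (> snap)
  v10 WRITE e 19 -> skip
  v11 WRITE d 20 -> skip
  v12 WRITE b 48 -> skip
  v13 WRITE d 17 -> skip
  v14 WRITE e 21 -> skip
  v15 WRITE d 35 -> skip
  v16 WRITE b 38 -> skip
  v17 WRITE c 18 -> drop (> snap)
  v18 WRITE c 6 -> drop (> snap)
  v19 WRITE f 43 -> skip
  v20 WRITE b 42 -> skip
  v21 WRITE b 42 -> skip
  v22 WRITE f 26 -> skip
  v23 WRITE a 38 -> skip
  v24 WRITE e 29 -> skip
Collected: [(1, 10), (3, 16)]

Answer: v1 10
v3 16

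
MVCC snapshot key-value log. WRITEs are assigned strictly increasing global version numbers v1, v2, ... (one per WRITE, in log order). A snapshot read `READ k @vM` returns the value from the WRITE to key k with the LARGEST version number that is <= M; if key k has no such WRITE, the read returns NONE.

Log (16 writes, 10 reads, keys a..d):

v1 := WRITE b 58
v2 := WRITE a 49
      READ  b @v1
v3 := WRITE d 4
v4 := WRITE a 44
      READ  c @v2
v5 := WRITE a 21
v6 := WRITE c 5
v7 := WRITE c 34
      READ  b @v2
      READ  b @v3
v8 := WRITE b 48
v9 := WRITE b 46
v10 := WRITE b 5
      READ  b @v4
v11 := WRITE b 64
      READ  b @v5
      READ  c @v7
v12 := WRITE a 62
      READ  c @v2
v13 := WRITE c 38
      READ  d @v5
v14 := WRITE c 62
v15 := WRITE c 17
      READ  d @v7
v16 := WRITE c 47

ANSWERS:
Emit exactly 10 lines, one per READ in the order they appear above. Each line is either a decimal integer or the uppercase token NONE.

v1: WRITE b=58  (b history now [(1, 58)])
v2: WRITE a=49  (a history now [(2, 49)])
READ b @v1: history=[(1, 58)] -> pick v1 -> 58
v3: WRITE d=4  (d history now [(3, 4)])
v4: WRITE a=44  (a history now [(2, 49), (4, 44)])
READ c @v2: history=[] -> no version <= 2 -> NONE
v5: WRITE a=21  (a history now [(2, 49), (4, 44), (5, 21)])
v6: WRITE c=5  (c history now [(6, 5)])
v7: WRITE c=34  (c history now [(6, 5), (7, 34)])
READ b @v2: history=[(1, 58)] -> pick v1 -> 58
READ b @v3: history=[(1, 58)] -> pick v1 -> 58
v8: WRITE b=48  (b history now [(1, 58), (8, 48)])
v9: WRITE b=46  (b history now [(1, 58), (8, 48), (9, 46)])
v10: WRITE b=5  (b history now [(1, 58), (8, 48), (9, 46), (10, 5)])
READ b @v4: history=[(1, 58), (8, 48), (9, 46), (10, 5)] -> pick v1 -> 58
v11: WRITE b=64  (b history now [(1, 58), (8, 48), (9, 46), (10, 5), (11, 64)])
READ b @v5: history=[(1, 58), (8, 48), (9, 46), (10, 5), (11, 64)] -> pick v1 -> 58
READ c @v7: history=[(6, 5), (7, 34)] -> pick v7 -> 34
v12: WRITE a=62  (a history now [(2, 49), (4, 44), (5, 21), (12, 62)])
READ c @v2: history=[(6, 5), (7, 34)] -> no version <= 2 -> NONE
v13: WRITE c=38  (c history now [(6, 5), (7, 34), (13, 38)])
READ d @v5: history=[(3, 4)] -> pick v3 -> 4
v14: WRITE c=62  (c history now [(6, 5), (7, 34), (13, 38), (14, 62)])
v15: WRITE c=17  (c history now [(6, 5), (7, 34), (13, 38), (14, 62), (15, 17)])
READ d @v7: history=[(3, 4)] -> pick v3 -> 4
v16: WRITE c=47  (c history now [(6, 5), (7, 34), (13, 38), (14, 62), (15, 17), (16, 47)])

Answer: 58
NONE
58
58
58
58
34
NONE
4
4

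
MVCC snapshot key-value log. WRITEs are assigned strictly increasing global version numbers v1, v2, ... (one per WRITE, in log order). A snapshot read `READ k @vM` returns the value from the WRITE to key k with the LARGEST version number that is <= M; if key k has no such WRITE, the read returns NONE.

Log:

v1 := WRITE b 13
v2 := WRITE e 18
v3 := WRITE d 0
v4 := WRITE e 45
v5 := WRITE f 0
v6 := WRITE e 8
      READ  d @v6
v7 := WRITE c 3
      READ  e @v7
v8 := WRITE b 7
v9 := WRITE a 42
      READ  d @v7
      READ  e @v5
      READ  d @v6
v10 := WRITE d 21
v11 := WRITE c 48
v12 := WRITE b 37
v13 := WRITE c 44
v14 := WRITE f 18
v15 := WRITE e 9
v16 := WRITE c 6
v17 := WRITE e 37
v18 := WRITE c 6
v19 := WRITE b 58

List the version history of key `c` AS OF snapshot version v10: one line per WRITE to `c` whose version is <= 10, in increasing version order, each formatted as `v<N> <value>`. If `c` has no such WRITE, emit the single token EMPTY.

Scan writes for key=c with version <= 10:
  v1 WRITE b 13 -> skip
  v2 WRITE e 18 -> skip
  v3 WRITE d 0 -> skip
  v4 WRITE e 45 -> skip
  v5 WRITE f 0 -> skip
  v6 WRITE e 8 -> skip
  v7 WRITE c 3 -> keep
  v8 WRITE b 7 -> skip
  v9 WRITE a 42 -> skip
  v10 WRITE d 21 -> skip
  v11 WRITE c 48 -> drop (> snap)
  v12 WRITE b 37 -> skip
  v13 WRITE c 44 -> drop (> snap)
  v14 WRITE f 18 -> skip
  v15 WRITE e 9 -> skip
  v16 WRITE c 6 -> drop (> snap)
  v17 WRITE e 37 -> skip
  v18 WRITE c 6 -> drop (> snap)
  v19 WRITE b 58 -> skip
Collected: [(7, 3)]

Answer: v7 3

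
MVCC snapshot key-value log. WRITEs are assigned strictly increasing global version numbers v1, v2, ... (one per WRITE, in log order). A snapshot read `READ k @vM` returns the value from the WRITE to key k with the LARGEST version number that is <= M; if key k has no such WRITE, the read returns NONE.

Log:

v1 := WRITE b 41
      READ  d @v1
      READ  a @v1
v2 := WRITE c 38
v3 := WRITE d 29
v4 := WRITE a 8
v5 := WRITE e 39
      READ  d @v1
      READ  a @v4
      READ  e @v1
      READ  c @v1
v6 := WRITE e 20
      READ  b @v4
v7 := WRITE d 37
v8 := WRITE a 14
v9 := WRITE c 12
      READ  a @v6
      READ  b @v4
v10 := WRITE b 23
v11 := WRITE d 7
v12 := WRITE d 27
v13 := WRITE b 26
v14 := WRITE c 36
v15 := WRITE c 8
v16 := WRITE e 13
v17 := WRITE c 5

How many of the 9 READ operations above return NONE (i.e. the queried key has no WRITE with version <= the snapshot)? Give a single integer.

v1: WRITE b=41  (b history now [(1, 41)])
READ d @v1: history=[] -> no version <= 1 -> NONE
READ a @v1: history=[] -> no version <= 1 -> NONE
v2: WRITE c=38  (c history now [(2, 38)])
v3: WRITE d=29  (d history now [(3, 29)])
v4: WRITE a=8  (a history now [(4, 8)])
v5: WRITE e=39  (e history now [(5, 39)])
READ d @v1: history=[(3, 29)] -> no version <= 1 -> NONE
READ a @v4: history=[(4, 8)] -> pick v4 -> 8
READ e @v1: history=[(5, 39)] -> no version <= 1 -> NONE
READ c @v1: history=[(2, 38)] -> no version <= 1 -> NONE
v6: WRITE e=20  (e history now [(5, 39), (6, 20)])
READ b @v4: history=[(1, 41)] -> pick v1 -> 41
v7: WRITE d=37  (d history now [(3, 29), (7, 37)])
v8: WRITE a=14  (a history now [(4, 8), (8, 14)])
v9: WRITE c=12  (c history now [(2, 38), (9, 12)])
READ a @v6: history=[(4, 8), (8, 14)] -> pick v4 -> 8
READ b @v4: history=[(1, 41)] -> pick v1 -> 41
v10: WRITE b=23  (b history now [(1, 41), (10, 23)])
v11: WRITE d=7  (d history now [(3, 29), (7, 37), (11, 7)])
v12: WRITE d=27  (d history now [(3, 29), (7, 37), (11, 7), (12, 27)])
v13: WRITE b=26  (b history now [(1, 41), (10, 23), (13, 26)])
v14: WRITE c=36  (c history now [(2, 38), (9, 12), (14, 36)])
v15: WRITE c=8  (c history now [(2, 38), (9, 12), (14, 36), (15, 8)])
v16: WRITE e=13  (e history now [(5, 39), (6, 20), (16, 13)])
v17: WRITE c=5  (c history now [(2, 38), (9, 12), (14, 36), (15, 8), (17, 5)])
Read results in order: ['NONE', 'NONE', 'NONE', '8', 'NONE', 'NONE', '41', '8', '41']
NONE count = 5

Answer: 5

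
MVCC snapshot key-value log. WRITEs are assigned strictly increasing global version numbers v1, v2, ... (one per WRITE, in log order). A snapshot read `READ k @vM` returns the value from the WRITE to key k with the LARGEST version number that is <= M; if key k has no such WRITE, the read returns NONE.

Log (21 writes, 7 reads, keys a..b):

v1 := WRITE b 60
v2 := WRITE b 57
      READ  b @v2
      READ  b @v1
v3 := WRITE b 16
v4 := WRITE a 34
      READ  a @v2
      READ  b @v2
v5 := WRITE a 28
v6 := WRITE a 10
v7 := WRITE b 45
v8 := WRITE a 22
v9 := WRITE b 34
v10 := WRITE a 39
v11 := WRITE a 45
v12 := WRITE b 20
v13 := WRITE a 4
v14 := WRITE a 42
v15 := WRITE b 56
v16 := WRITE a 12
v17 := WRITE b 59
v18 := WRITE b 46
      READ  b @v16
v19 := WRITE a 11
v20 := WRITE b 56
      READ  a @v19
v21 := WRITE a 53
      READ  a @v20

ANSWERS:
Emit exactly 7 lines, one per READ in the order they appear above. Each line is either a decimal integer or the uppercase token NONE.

Answer: 57
60
NONE
57
56
11
11

Derivation:
v1: WRITE b=60  (b history now [(1, 60)])
v2: WRITE b=57  (b history now [(1, 60), (2, 57)])
READ b @v2: history=[(1, 60), (2, 57)] -> pick v2 -> 57
READ b @v1: history=[(1, 60), (2, 57)] -> pick v1 -> 60
v3: WRITE b=16  (b history now [(1, 60), (2, 57), (3, 16)])
v4: WRITE a=34  (a history now [(4, 34)])
READ a @v2: history=[(4, 34)] -> no version <= 2 -> NONE
READ b @v2: history=[(1, 60), (2, 57), (3, 16)] -> pick v2 -> 57
v5: WRITE a=28  (a history now [(4, 34), (5, 28)])
v6: WRITE a=10  (a history now [(4, 34), (5, 28), (6, 10)])
v7: WRITE b=45  (b history now [(1, 60), (2, 57), (3, 16), (7, 45)])
v8: WRITE a=22  (a history now [(4, 34), (5, 28), (6, 10), (8, 22)])
v9: WRITE b=34  (b history now [(1, 60), (2, 57), (3, 16), (7, 45), (9, 34)])
v10: WRITE a=39  (a history now [(4, 34), (5, 28), (6, 10), (8, 22), (10, 39)])
v11: WRITE a=45  (a history now [(4, 34), (5, 28), (6, 10), (8, 22), (10, 39), (11, 45)])
v12: WRITE b=20  (b history now [(1, 60), (2, 57), (3, 16), (7, 45), (9, 34), (12, 20)])
v13: WRITE a=4  (a history now [(4, 34), (5, 28), (6, 10), (8, 22), (10, 39), (11, 45), (13, 4)])
v14: WRITE a=42  (a history now [(4, 34), (5, 28), (6, 10), (8, 22), (10, 39), (11, 45), (13, 4), (14, 42)])
v15: WRITE b=56  (b history now [(1, 60), (2, 57), (3, 16), (7, 45), (9, 34), (12, 20), (15, 56)])
v16: WRITE a=12  (a history now [(4, 34), (5, 28), (6, 10), (8, 22), (10, 39), (11, 45), (13, 4), (14, 42), (16, 12)])
v17: WRITE b=59  (b history now [(1, 60), (2, 57), (3, 16), (7, 45), (9, 34), (12, 20), (15, 56), (17, 59)])
v18: WRITE b=46  (b history now [(1, 60), (2, 57), (3, 16), (7, 45), (9, 34), (12, 20), (15, 56), (17, 59), (18, 46)])
READ b @v16: history=[(1, 60), (2, 57), (3, 16), (7, 45), (9, 34), (12, 20), (15, 56), (17, 59), (18, 46)] -> pick v15 -> 56
v19: WRITE a=11  (a history now [(4, 34), (5, 28), (6, 10), (8, 22), (10, 39), (11, 45), (13, 4), (14, 42), (16, 12), (19, 11)])
v20: WRITE b=56  (b history now [(1, 60), (2, 57), (3, 16), (7, 45), (9, 34), (12, 20), (15, 56), (17, 59), (18, 46), (20, 56)])
READ a @v19: history=[(4, 34), (5, 28), (6, 10), (8, 22), (10, 39), (11, 45), (13, 4), (14, 42), (16, 12), (19, 11)] -> pick v19 -> 11
v21: WRITE a=53  (a history now [(4, 34), (5, 28), (6, 10), (8, 22), (10, 39), (11, 45), (13, 4), (14, 42), (16, 12), (19, 11), (21, 53)])
READ a @v20: history=[(4, 34), (5, 28), (6, 10), (8, 22), (10, 39), (11, 45), (13, 4), (14, 42), (16, 12), (19, 11), (21, 53)] -> pick v19 -> 11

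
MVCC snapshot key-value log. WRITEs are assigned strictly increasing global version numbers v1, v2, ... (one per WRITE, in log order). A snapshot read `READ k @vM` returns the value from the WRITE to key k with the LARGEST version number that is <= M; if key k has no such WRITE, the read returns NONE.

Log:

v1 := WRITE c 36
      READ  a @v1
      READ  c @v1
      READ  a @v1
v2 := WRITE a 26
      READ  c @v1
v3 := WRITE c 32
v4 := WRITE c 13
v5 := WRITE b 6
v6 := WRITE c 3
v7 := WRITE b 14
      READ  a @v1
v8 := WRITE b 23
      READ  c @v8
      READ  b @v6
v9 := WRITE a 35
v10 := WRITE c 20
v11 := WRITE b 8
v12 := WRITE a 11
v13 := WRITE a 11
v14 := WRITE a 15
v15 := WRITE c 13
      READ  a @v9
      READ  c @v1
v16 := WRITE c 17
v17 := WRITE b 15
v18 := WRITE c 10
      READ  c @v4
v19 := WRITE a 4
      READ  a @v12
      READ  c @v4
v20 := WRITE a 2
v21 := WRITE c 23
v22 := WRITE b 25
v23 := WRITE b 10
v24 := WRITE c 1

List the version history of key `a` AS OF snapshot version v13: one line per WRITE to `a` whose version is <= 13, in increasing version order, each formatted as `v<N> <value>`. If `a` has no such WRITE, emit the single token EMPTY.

Scan writes for key=a with version <= 13:
  v1 WRITE c 36 -> skip
  v2 WRITE a 26 -> keep
  v3 WRITE c 32 -> skip
  v4 WRITE c 13 -> skip
  v5 WRITE b 6 -> skip
  v6 WRITE c 3 -> skip
  v7 WRITE b 14 -> skip
  v8 WRITE b 23 -> skip
  v9 WRITE a 35 -> keep
  v10 WRITE c 20 -> skip
  v11 WRITE b 8 -> skip
  v12 WRITE a 11 -> keep
  v13 WRITE a 11 -> keep
  v14 WRITE a 15 -> drop (> snap)
  v15 WRITE c 13 -> skip
  v16 WRITE c 17 -> skip
  v17 WRITE b 15 -> skip
  v18 WRITE c 10 -> skip
  v19 WRITE a 4 -> drop (> snap)
  v20 WRITE a 2 -> drop (> snap)
  v21 WRITE c 23 -> skip
  v22 WRITE b 25 -> skip
  v23 WRITE b 10 -> skip
  v24 WRITE c 1 -> skip
Collected: [(2, 26), (9, 35), (12, 11), (13, 11)]

Answer: v2 26
v9 35
v12 11
v13 11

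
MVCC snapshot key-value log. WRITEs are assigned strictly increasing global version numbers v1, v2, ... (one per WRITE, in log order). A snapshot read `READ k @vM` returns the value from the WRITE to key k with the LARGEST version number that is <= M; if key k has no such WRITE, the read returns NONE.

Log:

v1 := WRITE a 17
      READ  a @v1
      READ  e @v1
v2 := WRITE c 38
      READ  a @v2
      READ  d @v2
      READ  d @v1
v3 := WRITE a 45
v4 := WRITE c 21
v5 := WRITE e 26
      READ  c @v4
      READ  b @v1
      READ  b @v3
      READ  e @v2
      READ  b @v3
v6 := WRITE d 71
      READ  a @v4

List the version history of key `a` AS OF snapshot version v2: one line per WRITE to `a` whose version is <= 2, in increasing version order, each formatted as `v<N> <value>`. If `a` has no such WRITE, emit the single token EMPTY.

Scan writes for key=a with version <= 2:
  v1 WRITE a 17 -> keep
  v2 WRITE c 38 -> skip
  v3 WRITE a 45 -> drop (> snap)
  v4 WRITE c 21 -> skip
  v5 WRITE e 26 -> skip
  v6 WRITE d 71 -> skip
Collected: [(1, 17)]

Answer: v1 17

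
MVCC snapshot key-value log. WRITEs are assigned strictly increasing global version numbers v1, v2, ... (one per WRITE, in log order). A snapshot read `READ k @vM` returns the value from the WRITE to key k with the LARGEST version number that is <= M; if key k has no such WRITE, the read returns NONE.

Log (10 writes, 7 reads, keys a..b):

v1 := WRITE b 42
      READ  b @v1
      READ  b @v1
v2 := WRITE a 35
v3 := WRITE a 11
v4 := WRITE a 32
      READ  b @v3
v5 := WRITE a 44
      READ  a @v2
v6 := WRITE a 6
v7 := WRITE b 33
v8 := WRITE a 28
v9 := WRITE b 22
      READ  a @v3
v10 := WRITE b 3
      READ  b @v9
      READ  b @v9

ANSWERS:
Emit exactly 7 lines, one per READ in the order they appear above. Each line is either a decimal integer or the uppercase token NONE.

v1: WRITE b=42  (b history now [(1, 42)])
READ b @v1: history=[(1, 42)] -> pick v1 -> 42
READ b @v1: history=[(1, 42)] -> pick v1 -> 42
v2: WRITE a=35  (a history now [(2, 35)])
v3: WRITE a=11  (a history now [(2, 35), (3, 11)])
v4: WRITE a=32  (a history now [(2, 35), (3, 11), (4, 32)])
READ b @v3: history=[(1, 42)] -> pick v1 -> 42
v5: WRITE a=44  (a history now [(2, 35), (3, 11), (4, 32), (5, 44)])
READ a @v2: history=[(2, 35), (3, 11), (4, 32), (5, 44)] -> pick v2 -> 35
v6: WRITE a=6  (a history now [(2, 35), (3, 11), (4, 32), (5, 44), (6, 6)])
v7: WRITE b=33  (b history now [(1, 42), (7, 33)])
v8: WRITE a=28  (a history now [(2, 35), (3, 11), (4, 32), (5, 44), (6, 6), (8, 28)])
v9: WRITE b=22  (b history now [(1, 42), (7, 33), (9, 22)])
READ a @v3: history=[(2, 35), (3, 11), (4, 32), (5, 44), (6, 6), (8, 28)] -> pick v3 -> 11
v10: WRITE b=3  (b history now [(1, 42), (7, 33), (9, 22), (10, 3)])
READ b @v9: history=[(1, 42), (7, 33), (9, 22), (10, 3)] -> pick v9 -> 22
READ b @v9: history=[(1, 42), (7, 33), (9, 22), (10, 3)] -> pick v9 -> 22

Answer: 42
42
42
35
11
22
22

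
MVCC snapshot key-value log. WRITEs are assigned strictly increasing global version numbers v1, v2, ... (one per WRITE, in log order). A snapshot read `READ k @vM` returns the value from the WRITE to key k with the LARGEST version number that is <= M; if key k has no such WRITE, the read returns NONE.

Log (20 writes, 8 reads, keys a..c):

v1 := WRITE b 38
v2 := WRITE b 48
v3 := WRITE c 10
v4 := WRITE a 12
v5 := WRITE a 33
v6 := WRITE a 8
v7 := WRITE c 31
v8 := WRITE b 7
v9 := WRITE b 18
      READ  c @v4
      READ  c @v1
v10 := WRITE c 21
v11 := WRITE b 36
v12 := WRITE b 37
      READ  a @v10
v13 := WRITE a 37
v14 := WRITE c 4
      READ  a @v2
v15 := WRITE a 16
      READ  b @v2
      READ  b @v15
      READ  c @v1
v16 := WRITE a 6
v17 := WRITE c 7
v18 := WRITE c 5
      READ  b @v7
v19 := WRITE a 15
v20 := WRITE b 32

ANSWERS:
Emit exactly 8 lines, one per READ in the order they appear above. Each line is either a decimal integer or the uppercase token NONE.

Answer: 10
NONE
8
NONE
48
37
NONE
48

Derivation:
v1: WRITE b=38  (b history now [(1, 38)])
v2: WRITE b=48  (b history now [(1, 38), (2, 48)])
v3: WRITE c=10  (c history now [(3, 10)])
v4: WRITE a=12  (a history now [(4, 12)])
v5: WRITE a=33  (a history now [(4, 12), (5, 33)])
v6: WRITE a=8  (a history now [(4, 12), (5, 33), (6, 8)])
v7: WRITE c=31  (c history now [(3, 10), (7, 31)])
v8: WRITE b=7  (b history now [(1, 38), (2, 48), (8, 7)])
v9: WRITE b=18  (b history now [(1, 38), (2, 48), (8, 7), (9, 18)])
READ c @v4: history=[(3, 10), (7, 31)] -> pick v3 -> 10
READ c @v1: history=[(3, 10), (7, 31)] -> no version <= 1 -> NONE
v10: WRITE c=21  (c history now [(3, 10), (7, 31), (10, 21)])
v11: WRITE b=36  (b history now [(1, 38), (2, 48), (8, 7), (9, 18), (11, 36)])
v12: WRITE b=37  (b history now [(1, 38), (2, 48), (8, 7), (9, 18), (11, 36), (12, 37)])
READ a @v10: history=[(4, 12), (5, 33), (6, 8)] -> pick v6 -> 8
v13: WRITE a=37  (a history now [(4, 12), (5, 33), (6, 8), (13, 37)])
v14: WRITE c=4  (c history now [(3, 10), (7, 31), (10, 21), (14, 4)])
READ a @v2: history=[(4, 12), (5, 33), (6, 8), (13, 37)] -> no version <= 2 -> NONE
v15: WRITE a=16  (a history now [(4, 12), (5, 33), (6, 8), (13, 37), (15, 16)])
READ b @v2: history=[(1, 38), (2, 48), (8, 7), (9, 18), (11, 36), (12, 37)] -> pick v2 -> 48
READ b @v15: history=[(1, 38), (2, 48), (8, 7), (9, 18), (11, 36), (12, 37)] -> pick v12 -> 37
READ c @v1: history=[(3, 10), (7, 31), (10, 21), (14, 4)] -> no version <= 1 -> NONE
v16: WRITE a=6  (a history now [(4, 12), (5, 33), (6, 8), (13, 37), (15, 16), (16, 6)])
v17: WRITE c=7  (c history now [(3, 10), (7, 31), (10, 21), (14, 4), (17, 7)])
v18: WRITE c=5  (c history now [(3, 10), (7, 31), (10, 21), (14, 4), (17, 7), (18, 5)])
READ b @v7: history=[(1, 38), (2, 48), (8, 7), (9, 18), (11, 36), (12, 37)] -> pick v2 -> 48
v19: WRITE a=15  (a history now [(4, 12), (5, 33), (6, 8), (13, 37), (15, 16), (16, 6), (19, 15)])
v20: WRITE b=32  (b history now [(1, 38), (2, 48), (8, 7), (9, 18), (11, 36), (12, 37), (20, 32)])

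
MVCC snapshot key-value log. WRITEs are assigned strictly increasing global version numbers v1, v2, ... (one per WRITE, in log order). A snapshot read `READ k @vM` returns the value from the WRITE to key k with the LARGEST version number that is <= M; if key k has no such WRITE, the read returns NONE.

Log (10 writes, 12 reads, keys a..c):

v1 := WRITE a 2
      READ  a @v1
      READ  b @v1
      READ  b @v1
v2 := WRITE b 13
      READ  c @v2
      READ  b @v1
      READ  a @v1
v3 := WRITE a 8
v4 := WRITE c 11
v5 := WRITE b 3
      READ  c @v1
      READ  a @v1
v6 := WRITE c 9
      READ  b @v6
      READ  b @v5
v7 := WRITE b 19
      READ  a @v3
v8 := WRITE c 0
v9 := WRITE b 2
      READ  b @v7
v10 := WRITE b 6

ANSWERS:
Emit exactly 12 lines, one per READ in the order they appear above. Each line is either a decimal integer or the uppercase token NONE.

Answer: 2
NONE
NONE
NONE
NONE
2
NONE
2
3
3
8
19

Derivation:
v1: WRITE a=2  (a history now [(1, 2)])
READ a @v1: history=[(1, 2)] -> pick v1 -> 2
READ b @v1: history=[] -> no version <= 1 -> NONE
READ b @v1: history=[] -> no version <= 1 -> NONE
v2: WRITE b=13  (b history now [(2, 13)])
READ c @v2: history=[] -> no version <= 2 -> NONE
READ b @v1: history=[(2, 13)] -> no version <= 1 -> NONE
READ a @v1: history=[(1, 2)] -> pick v1 -> 2
v3: WRITE a=8  (a history now [(1, 2), (3, 8)])
v4: WRITE c=11  (c history now [(4, 11)])
v5: WRITE b=3  (b history now [(2, 13), (5, 3)])
READ c @v1: history=[(4, 11)] -> no version <= 1 -> NONE
READ a @v1: history=[(1, 2), (3, 8)] -> pick v1 -> 2
v6: WRITE c=9  (c history now [(4, 11), (6, 9)])
READ b @v6: history=[(2, 13), (5, 3)] -> pick v5 -> 3
READ b @v5: history=[(2, 13), (5, 3)] -> pick v5 -> 3
v7: WRITE b=19  (b history now [(2, 13), (5, 3), (7, 19)])
READ a @v3: history=[(1, 2), (3, 8)] -> pick v3 -> 8
v8: WRITE c=0  (c history now [(4, 11), (6, 9), (8, 0)])
v9: WRITE b=2  (b history now [(2, 13), (5, 3), (7, 19), (9, 2)])
READ b @v7: history=[(2, 13), (5, 3), (7, 19), (9, 2)] -> pick v7 -> 19
v10: WRITE b=6  (b history now [(2, 13), (5, 3), (7, 19), (9, 2), (10, 6)])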